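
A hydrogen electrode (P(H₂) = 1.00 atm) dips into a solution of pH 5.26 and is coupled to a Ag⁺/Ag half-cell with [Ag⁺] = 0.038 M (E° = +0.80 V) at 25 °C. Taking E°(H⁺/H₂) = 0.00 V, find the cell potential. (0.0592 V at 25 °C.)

1.03 V

The Ag⁺/Ag couple is the cathode, so E°_cell = 0.80 V; n = 2.
[H⁺] = 10^(−5.26) = 5.5 × 10^-6 M, and Q = [H⁺]^2 / ([Ag⁺]^2·P(H₂)) = 2.09 × 10^-8.
E = E° − (0.0592/2) log Q = 0.80 − (0.0592/2)(-7.680) = 1.027 V.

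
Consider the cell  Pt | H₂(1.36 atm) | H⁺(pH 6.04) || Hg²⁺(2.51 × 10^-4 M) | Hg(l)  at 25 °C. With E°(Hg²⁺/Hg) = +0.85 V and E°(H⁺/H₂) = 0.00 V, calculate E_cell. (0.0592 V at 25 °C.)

1.10 V

The Hg²⁺/Hg couple is the cathode, so E°_cell = 0.85 V; n = 2.
[H⁺] = 10^(−6.04) = 9.1 × 10^-7 M, and Q = [H⁺]^2 / ([Hg²⁺]·P(H₂)) = 2.44 × 10^-9.
E = E° − (0.0592/2) log Q = 0.85 − (0.0592/2)(-8.613) = 1.105 V.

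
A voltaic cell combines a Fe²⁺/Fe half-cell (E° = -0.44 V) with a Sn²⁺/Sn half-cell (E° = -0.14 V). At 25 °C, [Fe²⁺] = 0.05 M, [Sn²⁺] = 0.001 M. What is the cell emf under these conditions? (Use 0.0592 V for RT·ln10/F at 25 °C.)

The Sn²⁺/Sn couple has the higher reduction potential and acts as the cathode, so E°_cell = -0.14 − (-0.44) = 0.30 V.
Balancing electrons gives n = 2; the reaction quotient is Q = [Fe²⁺]/[Sn²⁺] = 50.0.
At 25 °C, E = E° − (0.0592/n) log Q = 0.30 − (0.0592/2)(1.699) = 0.300 − 0.050 = 0.250 V.

0.250 V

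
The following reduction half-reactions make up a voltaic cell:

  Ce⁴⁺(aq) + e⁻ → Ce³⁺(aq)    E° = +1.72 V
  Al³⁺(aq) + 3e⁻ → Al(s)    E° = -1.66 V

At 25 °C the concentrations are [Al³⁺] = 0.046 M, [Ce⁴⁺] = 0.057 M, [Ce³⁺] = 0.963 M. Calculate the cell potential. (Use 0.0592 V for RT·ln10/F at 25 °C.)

3.33 V

The Ce⁴⁺/Ce³⁺ couple has the higher reduction potential and acts as the cathode, so E°_cell = +1.72 − (-1.66) = 3.38 V.
Balancing electrons gives n = 3; the reaction quotient is Q = [Al³⁺]·[Ce³⁺]^3/[Ce⁴⁺]^3 = 222.
At 25 °C, E = E° − (0.0592/n) log Q = 3.38 − (0.0592/3)(2.346) = 3.380 − 0.046 = 3.334 V.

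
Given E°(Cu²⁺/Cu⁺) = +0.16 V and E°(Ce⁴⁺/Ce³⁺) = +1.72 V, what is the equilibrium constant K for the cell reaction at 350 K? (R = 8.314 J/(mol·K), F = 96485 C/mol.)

2.9 × 10^22

E°_cell = +1.72 − (+0.16) = 1.56 V, with n = 1 electron transferred.
At equilibrium E = 0, so the Nernst equation gives ln K = nFE°/RT = (1)(96485)(1.56)/((8.314)(350)) = 51.73.
K = e^51.73 = 2.9 × 10^22.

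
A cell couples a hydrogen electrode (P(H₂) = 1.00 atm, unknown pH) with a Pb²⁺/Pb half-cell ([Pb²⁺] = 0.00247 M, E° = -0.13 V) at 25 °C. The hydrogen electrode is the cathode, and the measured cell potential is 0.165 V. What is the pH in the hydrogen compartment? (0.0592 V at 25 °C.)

E°_cell = 0.13 V and n = 2.
log Q = n(E° − E)/0.0592 = 2×(0.13 − 0.165)/0.0592 = -1.182.
With Q = [Pb²⁺]·P(H₂) / [H⁺]^2, solving for [H⁺] gives log[H⁺] = -0.712, so pH = 0.71.

pH = 0.71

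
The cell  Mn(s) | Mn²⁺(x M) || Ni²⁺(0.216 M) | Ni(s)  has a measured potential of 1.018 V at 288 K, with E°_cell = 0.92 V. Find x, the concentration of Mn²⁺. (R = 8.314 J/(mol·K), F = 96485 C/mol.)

From the Nernst equation, ln Q = nF(E° − E)/RT = 2×96485×(0.92 − 1.018)/(8.314×288) = -7.898, so Q = 3.72 × 10^-4.
With Q = [Mn²⁺]/[Ni²⁺] and the known concentrations, [Mn²⁺] in the numerator gives [Mn²⁺] = 8 × 10^-5 M.

8 × 10^-5 M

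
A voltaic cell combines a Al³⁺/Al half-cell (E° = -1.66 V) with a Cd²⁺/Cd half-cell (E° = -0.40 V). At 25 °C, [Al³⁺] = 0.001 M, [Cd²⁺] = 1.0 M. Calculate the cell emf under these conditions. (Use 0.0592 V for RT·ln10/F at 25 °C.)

The Cd²⁺/Cd couple has the higher reduction potential and acts as the cathode, so E°_cell = -0.40 − (-1.66) = 1.26 V.
Balancing electrons gives n = 6; the reaction quotient is Q = [Al³⁺]^2/[Cd²⁺]^3 = 1 × 10^-6.
At 25 °C, E = E° − (0.0592/n) log Q = 1.26 − (0.0592/6)(-6.000) = 1.260 + 0.059 = 1.319 V.

1.32 V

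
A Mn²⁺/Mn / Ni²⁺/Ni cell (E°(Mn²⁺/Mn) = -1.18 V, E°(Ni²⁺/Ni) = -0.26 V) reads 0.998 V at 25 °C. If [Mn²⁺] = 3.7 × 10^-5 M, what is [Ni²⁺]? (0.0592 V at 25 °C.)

0.016 M

From the Nernst equation, log Q = n(E° − E)/0.0592 = 2(0.92 − 0.998)/0.0592 = -2.635, so Q = 0.00232.
With Q = [Mn²⁺]/[Ni²⁺] and the known concentrations, [Ni²⁺] in the denominator gives [Ni²⁺] = 0.016 M.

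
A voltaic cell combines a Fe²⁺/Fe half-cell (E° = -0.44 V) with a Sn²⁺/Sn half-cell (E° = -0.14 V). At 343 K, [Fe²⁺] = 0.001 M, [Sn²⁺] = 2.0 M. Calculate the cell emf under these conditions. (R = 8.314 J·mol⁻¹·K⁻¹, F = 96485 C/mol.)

The Sn²⁺/Sn couple has the higher reduction potential and acts as the cathode, so E°_cell = -0.14 − (-0.44) = 0.30 V.
Balancing electrons gives n = 2; the reaction quotient is Q = [Fe²⁺]/[Sn²⁺] = 5 × 10^-4.
E = E° − (RT/nF) ln Q = 0.30 − (8.314×343)/(2×96485) × (-7.601) = 0.300 + 0.112 = 0.412 V.

0.412 V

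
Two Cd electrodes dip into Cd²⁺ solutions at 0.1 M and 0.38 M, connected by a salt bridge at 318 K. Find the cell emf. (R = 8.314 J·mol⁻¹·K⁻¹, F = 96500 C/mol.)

Both half-cells are Cd²⁺/Cd, so E°_cell = 0. The concentrated side is the cathode; the cell reaction moves Cd²⁺ from high to low concentration with n = 2.
Q = [Cd²⁺]_dilute/[Cd²⁺]_conc = 0.1/0.38 = 0.263.
E = 0 − (RT/nF) ln Q = −((8.314×318)/(2×96500))(-1.335) = 0.0183 V.

0.018 V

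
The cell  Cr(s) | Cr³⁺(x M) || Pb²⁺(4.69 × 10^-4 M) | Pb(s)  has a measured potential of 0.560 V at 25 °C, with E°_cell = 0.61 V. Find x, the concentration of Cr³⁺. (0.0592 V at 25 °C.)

0.0035 M

From the Nernst equation, log Q = n(E° − E)/0.0592 = 6(0.61 − 0.560)/0.0592 = 5.068, so Q = 1.17 × 10^5.
With Q = [Cr³⁺]^2/[Pb²⁺]^3 and the known concentrations, [Cr³⁺]^2 in the numerator gives [Cr³⁺] = 0.0035 M.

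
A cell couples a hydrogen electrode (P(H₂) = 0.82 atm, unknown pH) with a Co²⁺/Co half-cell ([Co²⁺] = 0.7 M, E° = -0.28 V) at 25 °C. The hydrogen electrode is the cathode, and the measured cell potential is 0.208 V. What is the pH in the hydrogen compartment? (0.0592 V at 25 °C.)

pH = 1.34

E°_cell = 0.28 V and n = 2.
log Q = n(E° − E)/0.0592 = 2×(0.28 − 0.208)/0.0592 = 2.432.
With Q = [Co²⁺]·P(H₂) / [H⁺]^2, solving for [H⁺] gives log[H⁺] = -1.337, so pH = 1.34.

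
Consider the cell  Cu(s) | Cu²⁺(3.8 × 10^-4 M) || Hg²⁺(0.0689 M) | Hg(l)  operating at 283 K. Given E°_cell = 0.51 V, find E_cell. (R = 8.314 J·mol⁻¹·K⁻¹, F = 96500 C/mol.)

Balancing electrons gives n = 2; the reaction quotient is Q = [Cu²⁺]/[Hg²⁺] = 0.00552.
E = E° − (RT/nF) ln Q = 0.51 − (8.314×283)/(2×96500) × (-5.200) = 0.510 + 0.063 = 0.573 V.

0.573 V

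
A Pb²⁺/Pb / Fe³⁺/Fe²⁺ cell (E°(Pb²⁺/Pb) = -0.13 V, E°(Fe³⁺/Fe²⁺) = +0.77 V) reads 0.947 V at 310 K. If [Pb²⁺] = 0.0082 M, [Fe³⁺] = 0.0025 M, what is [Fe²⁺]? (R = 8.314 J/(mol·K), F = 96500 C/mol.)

0.0048 M

From the Nernst equation, ln Q = nF(E° − E)/RT = 2×96500×(0.90 − 0.947)/(8.314×310) = -3.520, so Q = 0.0296.
With Q = [Pb²⁺]·[Fe²⁺]^2/[Fe³⁺]^2 and the known concentrations, [Fe²⁺]^2 in the numerator gives [Fe²⁺] = 0.0048 M.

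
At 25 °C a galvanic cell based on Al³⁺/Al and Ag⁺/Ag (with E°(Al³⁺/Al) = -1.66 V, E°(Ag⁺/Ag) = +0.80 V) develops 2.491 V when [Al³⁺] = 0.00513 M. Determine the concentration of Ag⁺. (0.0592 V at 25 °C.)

From the Nernst equation, log Q = n(E° − E)/0.0592 = 3(2.46 − 2.491)/0.0592 = -1.571, so Q = 0.0269.
With Q = [Al³⁺]/[Ag⁺]^3 and the known concentrations, [Ag⁺]^3 in the denominator gives [Ag⁺] = 0.58 M.

0.58 M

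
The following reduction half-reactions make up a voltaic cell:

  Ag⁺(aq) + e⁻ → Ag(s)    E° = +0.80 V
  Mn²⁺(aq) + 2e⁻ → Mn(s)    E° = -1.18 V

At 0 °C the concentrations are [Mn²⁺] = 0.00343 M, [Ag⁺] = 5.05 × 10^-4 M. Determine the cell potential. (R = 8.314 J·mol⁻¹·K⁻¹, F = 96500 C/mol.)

The Ag⁺/Ag couple has the higher reduction potential and acts as the cathode, so E°_cell = +0.80 − (-1.18) = 1.98 V.
Balancing electrons gives n = 2; the reaction quotient is Q = [Mn²⁺]/[Ag⁺]^2 = 1.34 × 10^4.
E = E° − (RT/nF) ln Q = 1.98 − (8.314×273)/(2×96500) × (9.507) = 1.980 − 0.112 = 1.868 V.

1.87 V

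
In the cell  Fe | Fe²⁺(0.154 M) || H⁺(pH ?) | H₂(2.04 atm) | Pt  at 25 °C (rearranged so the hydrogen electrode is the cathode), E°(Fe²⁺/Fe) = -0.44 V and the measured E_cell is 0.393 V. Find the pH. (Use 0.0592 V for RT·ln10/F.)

pH = 1.05

E°_cell = 0.44 V and n = 2.
log Q = n(E° − E)/0.0592 = 2×(0.44 − 0.393)/0.0592 = 1.588.
With Q = [Fe²⁺]·P(H₂) / [H⁺]^2, solving for [H⁺] gives log[H⁺] = -1.045, so pH = 1.05.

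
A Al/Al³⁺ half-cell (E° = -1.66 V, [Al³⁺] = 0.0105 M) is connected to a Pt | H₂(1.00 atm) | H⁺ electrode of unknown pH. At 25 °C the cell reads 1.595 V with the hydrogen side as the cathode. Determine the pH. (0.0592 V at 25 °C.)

E°_cell = 1.66 V and n = 6.
log Q = n(E° − E)/0.0592 = 6×(1.66 − 1.595)/0.0592 = 6.588.
With Q = [Al³⁺]^2·P(H₂)^3 / [H⁺]^6, solving for [H⁺] gives log[H⁺] = -1.758, so pH = 1.76.

pH = 1.76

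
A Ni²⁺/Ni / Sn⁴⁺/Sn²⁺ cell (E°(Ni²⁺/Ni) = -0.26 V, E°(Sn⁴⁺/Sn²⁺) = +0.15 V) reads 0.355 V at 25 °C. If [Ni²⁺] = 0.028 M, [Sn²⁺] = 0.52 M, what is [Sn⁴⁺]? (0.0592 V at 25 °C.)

2 × 10^-4 M

From the Nernst equation, log Q = n(E° − E)/0.0592 = 2(0.41 − 0.355)/0.0592 = 1.858, so Q = 72.1.
With Q = [Ni²⁺]·[Sn²⁺]/[Sn⁴⁺] and the known concentrations, [Sn⁴⁺] in the denominator gives [Sn⁴⁺] = 2 × 10^-4 M.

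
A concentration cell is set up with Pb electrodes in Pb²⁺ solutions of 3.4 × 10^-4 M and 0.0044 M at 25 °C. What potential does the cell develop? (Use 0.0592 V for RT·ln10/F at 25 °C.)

Both half-cells are Pb²⁺/Pb, so E°_cell = 0. The concentrated side is the cathode; the cell reaction moves Pb²⁺ from high to low concentration with n = 2.
Q = [Pb²⁺]_dilute/[Pb²⁺]_conc = 3.4 × 10^-4/0.0044 = 0.0773.
E = 0 − (0.0592/2) log Q = −(0.0592/2)(-1.112) = 0.0329 V.

0.033 V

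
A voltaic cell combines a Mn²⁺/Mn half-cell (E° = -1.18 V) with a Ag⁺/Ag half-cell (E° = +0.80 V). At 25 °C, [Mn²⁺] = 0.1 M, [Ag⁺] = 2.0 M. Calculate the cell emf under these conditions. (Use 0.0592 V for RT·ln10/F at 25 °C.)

The Ag⁺/Ag couple has the higher reduction potential and acts as the cathode, so E°_cell = +0.80 − (-1.18) = 1.98 V.
Balancing electrons gives n = 2; the reaction quotient is Q = [Mn²⁺]/[Ag⁺]^2 = 0.0250.
At 25 °C, E = E° − (0.0592/n) log Q = 1.98 − (0.0592/2)(-1.602) = 1.980 + 0.047 = 2.027 V.

2.03 V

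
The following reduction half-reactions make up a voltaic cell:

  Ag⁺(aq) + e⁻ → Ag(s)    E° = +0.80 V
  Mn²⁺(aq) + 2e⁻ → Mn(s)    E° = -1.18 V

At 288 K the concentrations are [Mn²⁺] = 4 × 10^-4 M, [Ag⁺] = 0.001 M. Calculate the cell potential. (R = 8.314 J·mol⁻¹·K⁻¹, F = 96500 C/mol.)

1.91 V

The Ag⁺/Ag couple has the higher reduction potential and acts as the cathode, so E°_cell = +0.80 − (-1.18) = 1.98 V.
Balancing electrons gives n = 2; the reaction quotient is Q = [Mn²⁺]/[Ag⁺]^2 = 400.
E = E° − (RT/nF) ln Q = 1.98 − (8.314×288)/(2×96500) × (5.991) = 1.980 − 0.074 = 1.906 V.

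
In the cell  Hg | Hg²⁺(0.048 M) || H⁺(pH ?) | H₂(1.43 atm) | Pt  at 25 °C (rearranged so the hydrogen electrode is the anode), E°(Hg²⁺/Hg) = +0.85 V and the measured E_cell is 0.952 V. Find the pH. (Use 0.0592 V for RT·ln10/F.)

pH = 2.30

E°_cell = 0.85 V and n = 2.
log Q = n(E° − E)/0.0592 = 2×(0.85 − 0.952)/0.0592 = -3.446.
With Q = [H⁺]^2 / ([Hg²⁺]·P(H₂)), solving for [H⁺] gives log[H⁺] = -2.305, so pH = 2.30.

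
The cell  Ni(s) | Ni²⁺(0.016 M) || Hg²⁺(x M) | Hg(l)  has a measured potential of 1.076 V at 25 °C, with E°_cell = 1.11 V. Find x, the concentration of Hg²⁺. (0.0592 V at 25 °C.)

From the Nernst equation, log Q = n(E° − E)/0.0592 = 2(1.11 − 1.076)/0.0592 = 1.149, so Q = 14.1.
With Q = [Ni²⁺]/[Hg²⁺] and the known concentrations, [Hg²⁺] in the denominator gives [Hg²⁺] = 0.0011 M.

0.0011 M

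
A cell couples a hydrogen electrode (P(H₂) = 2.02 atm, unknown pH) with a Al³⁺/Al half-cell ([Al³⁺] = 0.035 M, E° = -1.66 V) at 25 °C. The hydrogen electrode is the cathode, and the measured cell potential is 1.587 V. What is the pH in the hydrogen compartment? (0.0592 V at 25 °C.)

pH = 1.57

E°_cell = 1.66 V and n = 6.
log Q = n(E° − E)/0.0592 = 6×(1.66 − 1.587)/0.0592 = 7.399.
With Q = [Al³⁺]^2·P(H₂)^3 / [H⁺]^6, solving for [H⁺] gives log[H⁺] = -1.566, so pH = 1.57.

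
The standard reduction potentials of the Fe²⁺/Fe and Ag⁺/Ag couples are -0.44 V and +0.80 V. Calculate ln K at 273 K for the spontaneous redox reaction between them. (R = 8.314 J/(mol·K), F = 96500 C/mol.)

ln K = 105.4

E°_cell = +0.80 − (-0.44) = 1.24 V, with n = 2 electrons transferred.
At equilibrium E = 0, so the Nernst equation gives ln K = nFE°/RT = (2)(96500)(1.24)/((8.314)(273)) = 105.44.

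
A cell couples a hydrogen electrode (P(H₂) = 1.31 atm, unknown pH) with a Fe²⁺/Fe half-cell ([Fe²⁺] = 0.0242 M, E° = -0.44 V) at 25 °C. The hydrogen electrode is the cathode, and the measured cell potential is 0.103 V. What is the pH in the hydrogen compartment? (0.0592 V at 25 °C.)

E°_cell = 0.44 V and n = 2.
log Q = n(E° − E)/0.0592 = 2×(0.44 − 0.103)/0.0592 = 11.385.
With Q = [Fe²⁺]·P(H₂) / [H⁺]^2, solving for [H⁺] gives log[H⁺] = -6.442, so pH = 6.44.

pH = 6.44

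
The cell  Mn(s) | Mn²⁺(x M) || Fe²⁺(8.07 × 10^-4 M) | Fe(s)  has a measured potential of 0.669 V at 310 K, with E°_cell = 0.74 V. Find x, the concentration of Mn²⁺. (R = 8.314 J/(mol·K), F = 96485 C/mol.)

0.16 M

From the Nernst equation, ln Q = nF(E° − E)/RT = 2×96485×(0.74 − 0.669)/(8.314×310) = 5.316, so Q = 204.
With Q = [Mn²⁺]/[Fe²⁺] and the known concentrations, [Mn²⁺] in the numerator gives [Mn²⁺] = 0.16 M.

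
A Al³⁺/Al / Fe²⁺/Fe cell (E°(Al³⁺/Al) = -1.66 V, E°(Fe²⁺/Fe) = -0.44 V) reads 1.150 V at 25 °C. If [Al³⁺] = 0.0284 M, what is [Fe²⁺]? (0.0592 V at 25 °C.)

From the Nernst equation, log Q = n(E° − E)/0.0592 = 6(1.22 − 1.150)/0.0592 = 7.095, so Q = 1.24 × 10^7.
With Q = [Al³⁺]^2/[Fe²⁺]^3 and the known concentrations, [Fe²⁺]^3 in the denominator gives [Fe²⁺] = 4 × 10^-4 M.

4 × 10^-4 M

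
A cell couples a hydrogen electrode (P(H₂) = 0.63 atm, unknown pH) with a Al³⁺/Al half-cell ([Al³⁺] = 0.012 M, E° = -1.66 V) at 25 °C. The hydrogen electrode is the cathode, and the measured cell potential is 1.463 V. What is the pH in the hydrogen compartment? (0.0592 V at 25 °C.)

E°_cell = 1.66 V and n = 6.
log Q = n(E° − E)/0.0592 = 6×(1.66 − 1.463)/0.0592 = 19.966.
With Q = [Al³⁺]^2·P(H₂)^3 / [H⁺]^6, solving for [H⁺] gives log[H⁺] = -4.068, so pH = 4.07.

pH = 4.07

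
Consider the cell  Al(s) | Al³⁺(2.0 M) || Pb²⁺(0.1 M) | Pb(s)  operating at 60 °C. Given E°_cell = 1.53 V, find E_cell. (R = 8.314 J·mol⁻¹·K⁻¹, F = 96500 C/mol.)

1.49 V

Balancing electrons gives n = 6; the reaction quotient is Q = [Al³⁺]^2/[Pb²⁺]^3 = 4000.
E = E° − (RT/nF) ln Q = 1.53 − (8.314×333)/(6×96500) × (8.294) = 1.530 − 0.040 = 1.490 V.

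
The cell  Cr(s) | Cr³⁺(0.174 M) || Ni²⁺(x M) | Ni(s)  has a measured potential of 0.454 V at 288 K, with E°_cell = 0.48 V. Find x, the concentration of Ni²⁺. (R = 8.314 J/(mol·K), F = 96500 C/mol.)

0.038 M

From the Nernst equation, ln Q = nF(E° − E)/RT = 6×96500×(0.48 − 0.454)/(8.314×288) = 6.287, so Q = 538.
With Q = [Cr³⁺]^2/[Ni²⁺]^3 and the known concentrations, [Ni²⁺]^3 in the denominator gives [Ni²⁺] = 0.038 M.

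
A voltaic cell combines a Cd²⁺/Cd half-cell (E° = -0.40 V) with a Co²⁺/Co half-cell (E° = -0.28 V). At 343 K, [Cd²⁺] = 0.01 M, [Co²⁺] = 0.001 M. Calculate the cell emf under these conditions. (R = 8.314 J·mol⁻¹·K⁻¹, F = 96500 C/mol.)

0.086 V

The Co²⁺/Co couple has the higher reduction potential and acts as the cathode, so E°_cell = -0.28 − (-0.40) = 0.12 V.
Balancing electrons gives n = 2; the reaction quotient is Q = [Cd²⁺]/[Co²⁺] = 10.0.
E = E° − (RT/nF) ln Q = 0.12 − (8.314×343)/(2×96500) × (2.303) = 0.120 − 0.034 = 0.086 V.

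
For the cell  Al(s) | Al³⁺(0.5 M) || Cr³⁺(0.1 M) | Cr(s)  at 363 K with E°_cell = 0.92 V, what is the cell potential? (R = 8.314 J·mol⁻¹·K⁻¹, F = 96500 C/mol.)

Balancing electrons gives n = 3; the reaction quotient is Q = [Al³⁺]/[Cr³⁺] = 5.00.
E = E° − (RT/nF) ln Q = 0.92 − (8.314×363)/(3×96500) × (1.609) = 0.920 − 0.017 = 0.903 V.

0.903 V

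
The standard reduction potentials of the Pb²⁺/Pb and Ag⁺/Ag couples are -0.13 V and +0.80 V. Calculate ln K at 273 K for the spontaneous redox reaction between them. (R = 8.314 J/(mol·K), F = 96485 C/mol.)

E°_cell = +0.80 − (-0.13) = 0.93 V, with n = 2 electrons transferred.
At equilibrium E = 0, so the Nernst equation gives ln K = nFE°/RT = (2)(96485)(0.93)/((8.314)(273)) = 79.07.

ln K = 79.1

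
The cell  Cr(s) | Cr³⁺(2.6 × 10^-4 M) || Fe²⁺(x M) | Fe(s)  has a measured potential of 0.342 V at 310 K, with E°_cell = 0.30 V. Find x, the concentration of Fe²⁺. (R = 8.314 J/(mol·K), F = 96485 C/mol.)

0.095 M

From the Nernst equation, ln Q = nF(E° − E)/RT = 6×96485×(0.30 − 0.342)/(8.314×310) = -9.434, so Q = 8 × 10^-5.
With Q = [Cr³⁺]^2/[Fe²⁺]^3 and the known concentrations, [Fe²⁺]^3 in the denominator gives [Fe²⁺] = 0.095 M.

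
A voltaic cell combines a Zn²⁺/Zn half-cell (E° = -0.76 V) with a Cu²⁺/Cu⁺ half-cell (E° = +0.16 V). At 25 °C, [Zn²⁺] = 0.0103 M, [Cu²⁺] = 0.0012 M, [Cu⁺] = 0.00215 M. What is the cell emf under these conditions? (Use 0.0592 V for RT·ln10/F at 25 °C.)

The Cu²⁺/Cu⁺ couple has the higher reduction potential and acts as the cathode, so E°_cell = +0.16 − (-0.76) = 0.92 V.
Balancing electrons gives n = 2; the reaction quotient is Q = [Zn²⁺]·[Cu⁺]^2/[Cu²⁺]^2 = 0.0331.
At 25 °C, E = E° − (0.0592/n) log Q = 0.92 − (0.0592/2)(-1.481) = 0.920 + 0.044 = 0.964 V.

0.964 V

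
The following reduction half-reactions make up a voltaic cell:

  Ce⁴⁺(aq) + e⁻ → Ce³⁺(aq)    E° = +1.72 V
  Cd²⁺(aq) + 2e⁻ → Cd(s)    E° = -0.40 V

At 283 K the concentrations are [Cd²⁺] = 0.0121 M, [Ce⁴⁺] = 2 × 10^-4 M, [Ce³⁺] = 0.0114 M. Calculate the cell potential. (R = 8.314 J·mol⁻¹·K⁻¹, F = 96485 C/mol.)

The Ce⁴⁺/Ce³⁺ couple has the higher reduction potential and acts as the cathode, so E°_cell = +1.72 − (-0.40) = 2.12 V.
Balancing electrons gives n = 2; the reaction quotient is Q = [Cd²⁺]·[Ce³⁺]^2/[Ce⁴⁺]^2 = 39.3.
E = E° − (RT/nF) ln Q = 2.12 − (8.314×283)/(2×96485) × (3.672) = 2.120 − 0.045 = 2.075 V.

2.08 V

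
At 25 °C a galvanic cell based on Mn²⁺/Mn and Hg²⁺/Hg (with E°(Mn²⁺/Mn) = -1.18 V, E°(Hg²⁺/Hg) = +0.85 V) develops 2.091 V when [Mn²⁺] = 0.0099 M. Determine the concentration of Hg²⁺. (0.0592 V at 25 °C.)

From the Nernst equation, log Q = n(E° − E)/0.0592 = 2(2.03 − 2.091)/0.0592 = -2.061, so Q = 0.00869.
With Q = [Mn²⁺]/[Hg²⁺] and the known concentrations, [Hg²⁺] in the denominator gives [Hg²⁺] = 1.1 M.

1.1 M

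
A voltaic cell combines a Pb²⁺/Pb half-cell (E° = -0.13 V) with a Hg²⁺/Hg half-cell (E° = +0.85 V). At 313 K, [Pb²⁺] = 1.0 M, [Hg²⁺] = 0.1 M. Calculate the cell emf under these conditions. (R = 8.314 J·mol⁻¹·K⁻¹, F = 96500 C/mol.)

0.949 V

The Hg²⁺/Hg couple has the higher reduction potential and acts as the cathode, so E°_cell = +0.85 − (-0.13) = 0.98 V.
Balancing electrons gives n = 2; the reaction quotient is Q = [Pb²⁺]/[Hg²⁺] = 10.0.
E = E° − (RT/nF) ln Q = 0.98 − (8.314×313)/(2×96500) × (2.303) = 0.980 − 0.031 = 0.949 V.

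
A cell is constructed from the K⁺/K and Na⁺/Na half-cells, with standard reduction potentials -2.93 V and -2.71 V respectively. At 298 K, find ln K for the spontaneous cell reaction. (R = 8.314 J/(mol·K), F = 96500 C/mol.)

ln K = 8.6

E°_cell = -2.71 − (-2.93) = 0.22 V, with n = 1 electron transferred.
At equilibrium E = 0, so the Nernst equation gives ln K = nFE°/RT = (1)(96500)(0.22)/((8.314)(298)) = 8.57.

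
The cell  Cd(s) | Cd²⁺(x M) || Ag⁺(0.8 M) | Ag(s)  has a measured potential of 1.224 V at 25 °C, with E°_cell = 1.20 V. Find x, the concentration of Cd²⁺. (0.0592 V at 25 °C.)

0.099 M

From the Nernst equation, log Q = n(E° − E)/0.0592 = 2(1.20 − 1.224)/0.0592 = -0.811, so Q = 0.155.
With Q = [Cd²⁺]/[Ag⁺]^2 and the known concentrations, [Cd²⁺] in the numerator gives [Cd²⁺] = 0.099 M.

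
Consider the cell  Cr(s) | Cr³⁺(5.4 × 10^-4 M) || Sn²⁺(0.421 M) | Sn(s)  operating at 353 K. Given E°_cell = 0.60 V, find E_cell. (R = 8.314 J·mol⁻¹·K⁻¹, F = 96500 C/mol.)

Balancing electrons gives n = 6; the reaction quotient is Q = [Cr³⁺]^2/[Sn²⁺]^3 = 3.91 × 10^-6.
E = E° − (RT/nF) ln Q = 0.60 − (8.314×353)/(6×96500) × (-12.453) = 0.600 + 0.063 = 0.663 V.

0.663 V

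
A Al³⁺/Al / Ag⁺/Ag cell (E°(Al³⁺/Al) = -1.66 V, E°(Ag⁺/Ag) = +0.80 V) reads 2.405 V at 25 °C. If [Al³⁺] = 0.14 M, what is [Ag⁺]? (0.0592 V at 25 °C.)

From the Nernst equation, log Q = n(E° − E)/0.0592 = 3(2.46 − 2.405)/0.0592 = 2.787, so Q = 613.
With Q = [Al³⁺]/[Ag⁺]^3 and the known concentrations, [Ag⁺]^3 in the denominator gives [Ag⁺] = 0.061 M.

0.061 M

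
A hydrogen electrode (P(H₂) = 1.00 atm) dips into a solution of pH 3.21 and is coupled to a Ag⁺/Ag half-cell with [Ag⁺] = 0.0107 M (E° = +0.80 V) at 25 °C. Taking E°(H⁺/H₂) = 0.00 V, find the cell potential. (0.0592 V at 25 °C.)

0.87 V

The Ag⁺/Ag couple is the cathode, so E°_cell = 0.80 V; n = 2.
[H⁺] = 10^(−3.21) = 6.2 × 10^-4 M, and Q = [H⁺]^2 / ([Ag⁺]^2·P(H₂)) = 0.00332.
E = E° − (0.0592/2) log Q = 0.80 − (0.0592/2)(-2.479) = 0.873 V.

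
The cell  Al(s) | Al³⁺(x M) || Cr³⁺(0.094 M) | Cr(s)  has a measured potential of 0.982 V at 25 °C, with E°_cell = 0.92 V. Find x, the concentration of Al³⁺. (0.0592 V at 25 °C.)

6.8 × 10^-5 M

From the Nernst equation, log Q = n(E° − E)/0.0592 = 3(0.92 − 0.982)/0.0592 = -3.142, so Q = 7.21 × 10^-4.
With Q = [Al³⁺]/[Cr³⁺] and the known concentrations, [Al³⁺] in the numerator gives [Al³⁺] = 6.8 × 10^-5 M.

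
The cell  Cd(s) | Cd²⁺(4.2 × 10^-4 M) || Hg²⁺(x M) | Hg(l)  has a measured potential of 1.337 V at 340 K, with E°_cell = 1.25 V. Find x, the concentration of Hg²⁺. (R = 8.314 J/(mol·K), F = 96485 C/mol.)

0.16 M

From the Nernst equation, ln Q = nF(E° − E)/RT = 2×96485×(1.25 − 1.337)/(8.314×340) = -5.939, so Q = 0.00263.
With Q = [Cd²⁺]/[Hg²⁺] and the known concentrations, [Hg²⁺] in the denominator gives [Hg²⁺] = 0.16 M.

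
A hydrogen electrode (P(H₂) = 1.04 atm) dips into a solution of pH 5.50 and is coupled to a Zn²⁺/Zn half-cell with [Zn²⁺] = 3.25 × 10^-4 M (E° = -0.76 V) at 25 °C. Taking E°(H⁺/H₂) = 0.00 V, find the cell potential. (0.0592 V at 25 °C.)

The hydrogen couple is the cathode, so E°_cell = 0.76 V; n = 2.
[H⁺] = 10^(−5.50) = 3.2 × 10^-6 M, and Q = [Zn²⁺]·P(H₂) / [H⁺]^2 = 3.38 × 10^7.
E = E° − (0.0592/2) log Q = 0.76 − (0.0592/2)(7.529) = 0.537 V.

0.54 V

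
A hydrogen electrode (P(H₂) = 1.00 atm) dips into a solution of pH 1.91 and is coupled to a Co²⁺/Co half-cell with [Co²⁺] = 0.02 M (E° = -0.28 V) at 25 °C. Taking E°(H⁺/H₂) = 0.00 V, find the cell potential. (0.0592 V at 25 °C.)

0.22 V

The hydrogen couple is the cathode, so E°_cell = 0.28 V; n = 2.
[H⁺] = 10^(−1.91) = 0.012 M, and Q = [Co²⁺]·P(H₂) / [H⁺]^2 = 132.
E = E° − (0.0592/2) log Q = 0.28 − (0.0592/2)(2.121) = 0.217 V.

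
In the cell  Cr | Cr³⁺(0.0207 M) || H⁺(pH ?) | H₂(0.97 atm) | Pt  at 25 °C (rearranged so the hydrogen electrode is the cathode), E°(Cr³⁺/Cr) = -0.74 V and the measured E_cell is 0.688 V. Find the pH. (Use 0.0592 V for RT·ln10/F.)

pH = 1.45

E°_cell = 0.74 V and n = 6.
log Q = n(E° − E)/0.0592 = 6×(0.74 − 0.688)/0.0592 = 5.270.
With Q = [Cr³⁺]^2·P(H₂)^3 / [H⁺]^6, solving for [H⁺] gives log[H⁺] = -1.446, so pH = 1.45.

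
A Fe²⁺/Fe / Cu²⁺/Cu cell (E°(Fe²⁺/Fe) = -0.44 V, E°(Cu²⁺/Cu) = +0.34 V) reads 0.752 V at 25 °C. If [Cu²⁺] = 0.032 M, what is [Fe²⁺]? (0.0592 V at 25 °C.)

From the Nernst equation, log Q = n(E° − E)/0.0592 = 2(0.78 − 0.752)/0.0592 = 0.946, so Q = 8.83.
With Q = [Fe²⁺]/[Cu²⁺] and the known concentrations, [Fe²⁺] in the numerator gives [Fe²⁺] = 0.28 M.

0.28 M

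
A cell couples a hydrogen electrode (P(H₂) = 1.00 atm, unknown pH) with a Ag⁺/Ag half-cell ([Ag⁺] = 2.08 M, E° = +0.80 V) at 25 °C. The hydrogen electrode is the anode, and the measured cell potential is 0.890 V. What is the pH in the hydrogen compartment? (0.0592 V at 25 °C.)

E°_cell = 0.80 V and n = 2.
log Q = n(E° − E)/0.0592 = 2×(0.80 − 0.890)/0.0592 = -3.041.
With Q = [H⁺]^2 / ([Ag⁺]^2·P(H₂)), solving for [H⁺] gives log[H⁺] = -1.202, so pH = 1.20.

pH = 1.20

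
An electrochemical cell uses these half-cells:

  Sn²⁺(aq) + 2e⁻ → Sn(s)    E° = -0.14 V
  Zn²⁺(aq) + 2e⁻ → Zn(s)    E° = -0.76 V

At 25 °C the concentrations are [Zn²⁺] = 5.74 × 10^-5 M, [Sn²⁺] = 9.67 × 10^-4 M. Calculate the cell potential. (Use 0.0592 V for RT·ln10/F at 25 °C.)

0.656 V

The Sn²⁺/Sn couple has the higher reduction potential and acts as the cathode, so E°_cell = -0.14 − (-0.76) = 0.62 V.
Balancing electrons gives n = 2; the reaction quotient is Q = [Zn²⁺]/[Sn²⁺] = 0.0594.
At 25 °C, E = E° − (0.0592/n) log Q = 0.62 − (0.0592/2)(-1.227) = 0.620 + 0.036 = 0.656 V.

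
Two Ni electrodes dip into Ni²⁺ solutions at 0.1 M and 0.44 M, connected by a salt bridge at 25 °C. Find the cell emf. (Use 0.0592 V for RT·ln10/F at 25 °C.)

Both half-cells are Ni²⁺/Ni, so E°_cell = 0. The concentrated side is the cathode; the cell reaction moves Ni²⁺ from high to low concentration with n = 2.
Q = [Ni²⁺]_dilute/[Ni²⁺]_conc = 0.1/0.44 = 0.227.
E = 0 − (0.0592/2) log Q = −(0.0592/2)(-0.643) = 0.0190 V.

0.019 V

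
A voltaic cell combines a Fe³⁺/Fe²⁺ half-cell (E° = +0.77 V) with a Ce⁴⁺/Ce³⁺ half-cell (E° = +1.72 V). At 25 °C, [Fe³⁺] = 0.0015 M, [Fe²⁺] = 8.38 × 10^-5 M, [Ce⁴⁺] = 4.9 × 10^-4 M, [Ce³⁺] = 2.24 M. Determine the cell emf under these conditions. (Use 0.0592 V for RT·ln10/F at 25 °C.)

0.659 V

The Ce⁴⁺/Ce³⁺ couple has the higher reduction potential and acts as the cathode, so E°_cell = +1.72 − (+0.77) = 0.95 V.
Balancing electrons gives n = 1; the reaction quotient is Q = [Fe³⁺]·[Ce³⁺]/([Fe²⁺]·[Ce⁴⁺]) = 8.18 × 10^4.
At 25 °C, E = E° − (0.0592/n) log Q = 0.95 − (0.0592/1)(4.913) = 0.950 − 0.291 = 0.659 V.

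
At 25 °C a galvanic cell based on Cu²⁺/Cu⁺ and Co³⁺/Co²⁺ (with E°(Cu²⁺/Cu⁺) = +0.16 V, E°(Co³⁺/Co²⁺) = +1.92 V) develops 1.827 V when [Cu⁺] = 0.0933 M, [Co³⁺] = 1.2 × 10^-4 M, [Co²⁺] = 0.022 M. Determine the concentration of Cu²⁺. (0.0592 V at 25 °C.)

From the Nernst equation, log Q = n(E° − E)/0.0592 = 1(1.76 − 1.827)/0.0592 = -1.132, so Q = 0.0738.
With Q = [Cu²⁺]·[Co²⁺]/([Cu⁺]·[Co³⁺]) and the known concentrations, [Cu²⁺] in the numerator gives [Cu²⁺] = 3.8 × 10^-5 M.

3.8 × 10^-5 M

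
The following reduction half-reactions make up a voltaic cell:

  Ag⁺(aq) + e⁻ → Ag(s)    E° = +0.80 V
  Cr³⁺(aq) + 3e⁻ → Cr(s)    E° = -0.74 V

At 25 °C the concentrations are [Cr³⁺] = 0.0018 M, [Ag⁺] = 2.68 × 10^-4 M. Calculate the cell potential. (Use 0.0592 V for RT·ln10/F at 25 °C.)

1.38 V

The Ag⁺/Ag couple has the higher reduction potential and acts as the cathode, so E°_cell = +0.80 − (-0.74) = 1.54 V.
Balancing electrons gives n = 3; the reaction quotient is Q = [Cr³⁺]/[Ag⁺]^3 = 9.35 × 10^7.
At 25 °C, E = E° − (0.0592/n) log Q = 1.54 − (0.0592/3)(7.971) = 1.540 − 0.157 = 1.383 V.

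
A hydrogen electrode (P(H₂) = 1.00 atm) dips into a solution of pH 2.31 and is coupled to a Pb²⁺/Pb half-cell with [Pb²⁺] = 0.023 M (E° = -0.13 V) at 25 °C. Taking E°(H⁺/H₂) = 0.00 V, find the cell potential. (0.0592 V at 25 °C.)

0.042 V

The hydrogen couple is the cathode, so E°_cell = 0.13 V; n = 2.
[H⁺] = 10^(−2.31) = 0.0049 M, and Q = [Pb²⁺]·P(H₂) / [H⁺]^2 = 959.
E = E° − (0.0592/2) log Q = 0.13 − (0.0592/2)(2.982) = 0.042 V.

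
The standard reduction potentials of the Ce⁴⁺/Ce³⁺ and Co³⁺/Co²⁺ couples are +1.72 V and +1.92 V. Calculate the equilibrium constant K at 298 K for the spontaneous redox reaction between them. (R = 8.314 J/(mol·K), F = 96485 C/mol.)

E°_cell = +1.92 − (+1.72) = 0.20 V, with n = 1 electron transferred.
At equilibrium E = 0, so the Nernst equation gives ln K = nFE°/RT = (1)(96485)(0.20)/((8.314)(298)) = 7.79.
K = e^7.79 = 2400.

2400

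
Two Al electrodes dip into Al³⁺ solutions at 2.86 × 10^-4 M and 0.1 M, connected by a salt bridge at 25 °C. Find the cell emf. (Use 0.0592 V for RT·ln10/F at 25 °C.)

0.050 V

Both half-cells are Al³⁺/Al, so E°_cell = 0. The concentrated side is the cathode; the cell reaction moves Al³⁺ from high to low concentration with n = 3.
Q = [Al³⁺]_dilute/[Al³⁺]_conc = 2.86 × 10^-4/0.1 = 0.00286.
E = 0 − (0.0592/3) log Q = −(0.0592/3)(-2.544) = 0.0502 V.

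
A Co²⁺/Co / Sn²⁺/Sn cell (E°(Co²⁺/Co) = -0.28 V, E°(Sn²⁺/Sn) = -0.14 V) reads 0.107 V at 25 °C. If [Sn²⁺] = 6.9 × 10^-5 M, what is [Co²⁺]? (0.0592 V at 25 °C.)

From the Nernst equation, log Q = n(E° − E)/0.0592 = 2(0.14 − 0.107)/0.0592 = 1.115, so Q = 13.0.
With Q = [Co²⁺]/[Sn²⁺] and the known concentrations, [Co²⁺] in the numerator gives [Co²⁺] = 9 × 10^-4 M.

9 × 10^-4 M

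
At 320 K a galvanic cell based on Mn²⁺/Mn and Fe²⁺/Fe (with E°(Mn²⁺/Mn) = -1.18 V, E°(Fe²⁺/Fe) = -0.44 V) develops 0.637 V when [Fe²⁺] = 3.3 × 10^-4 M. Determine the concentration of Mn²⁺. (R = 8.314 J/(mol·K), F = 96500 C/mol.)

0.58 M

From the Nernst equation, ln Q = nF(E° − E)/RT = 2×96500×(0.74 − 0.637)/(8.314×320) = 7.472, so Q = 1760.
With Q = [Mn²⁺]/[Fe²⁺] and the known concentrations, [Mn²⁺] in the numerator gives [Mn²⁺] = 0.58 M.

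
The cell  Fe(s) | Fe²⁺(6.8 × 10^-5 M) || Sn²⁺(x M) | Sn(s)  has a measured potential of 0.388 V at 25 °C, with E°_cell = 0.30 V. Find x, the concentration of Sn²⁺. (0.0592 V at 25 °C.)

From the Nernst equation, log Q = n(E° − E)/0.0592 = 2(0.30 − 0.388)/0.0592 = -2.973, so Q = 0.00106.
With Q = [Fe²⁺]/[Sn²⁺] and the known concentrations, [Sn²⁺] in the denominator gives [Sn²⁺] = 0.064 M.

0.064 M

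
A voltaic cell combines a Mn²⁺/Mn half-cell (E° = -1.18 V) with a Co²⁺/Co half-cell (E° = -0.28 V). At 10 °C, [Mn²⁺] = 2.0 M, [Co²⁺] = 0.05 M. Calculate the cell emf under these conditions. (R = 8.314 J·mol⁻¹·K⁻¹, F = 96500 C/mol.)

0.855 V

The Co²⁺/Co couple has the higher reduction potential and acts as the cathode, so E°_cell = -0.28 − (-1.18) = 0.90 V.
Balancing electrons gives n = 2; the reaction quotient is Q = [Mn²⁺]/[Co²⁺] = 40.0.
E = E° − (RT/nF) ln Q = 0.90 − (8.314×283)/(2×96500) × (3.689) = 0.900 − 0.045 = 0.855 V.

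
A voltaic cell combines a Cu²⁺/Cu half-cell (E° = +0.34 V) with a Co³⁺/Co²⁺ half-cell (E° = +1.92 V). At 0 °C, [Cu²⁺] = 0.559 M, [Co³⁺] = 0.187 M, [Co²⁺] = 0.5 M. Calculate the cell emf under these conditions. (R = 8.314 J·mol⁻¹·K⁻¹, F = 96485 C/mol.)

1.56 V

The Co³⁺/Co²⁺ couple has the higher reduction potential and acts as the cathode, so E°_cell = +1.92 − (+0.34) = 1.58 V.
Balancing electrons gives n = 2; the reaction quotient is Q = [Cu²⁺]·[Co²⁺]^2/[Co³⁺]^2 = 4.00.
E = E° − (RT/nF) ln Q = 1.58 − (8.314×273)/(2×96485) × (1.385) = 1.580 − 0.016 = 1.564 V.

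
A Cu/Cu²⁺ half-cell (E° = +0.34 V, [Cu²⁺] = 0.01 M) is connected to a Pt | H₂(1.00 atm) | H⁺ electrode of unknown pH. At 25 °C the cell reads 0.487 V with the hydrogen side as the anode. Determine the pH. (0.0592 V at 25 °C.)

pH = 3.48

E°_cell = 0.34 V and n = 2.
log Q = n(E° − E)/0.0592 = 2×(0.34 − 0.487)/0.0592 = -4.966.
With Q = [H⁺]^2 / ([Cu²⁺]·P(H₂)), solving for [H⁺] gives log[H⁺] = -3.483, so pH = 3.48.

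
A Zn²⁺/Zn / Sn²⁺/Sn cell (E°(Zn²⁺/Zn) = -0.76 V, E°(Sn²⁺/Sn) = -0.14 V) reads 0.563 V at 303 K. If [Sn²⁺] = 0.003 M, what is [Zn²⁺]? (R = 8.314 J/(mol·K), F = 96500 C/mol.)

0.24 M

From the Nernst equation, ln Q = nF(E° − E)/RT = 2×96500×(0.62 − 0.563)/(8.314×303) = 4.367, so Q = 78.8.
With Q = [Zn²⁺]/[Sn²⁺] and the known concentrations, [Zn²⁺] in the numerator gives [Zn²⁺] = 0.24 M.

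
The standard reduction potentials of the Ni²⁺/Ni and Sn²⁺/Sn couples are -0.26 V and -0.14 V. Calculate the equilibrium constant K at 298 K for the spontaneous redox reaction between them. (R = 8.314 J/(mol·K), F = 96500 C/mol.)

E°_cell = -0.14 − (-0.26) = 0.12 V, with n = 2 electrons transferred.
At equilibrium E = 0, so the Nernst equation gives ln K = nFE°/RT = (2)(96500)(0.12)/((8.314)(298)) = 9.35.
K = e^9.35 = 1.1 × 10^4.

1.1 × 10^4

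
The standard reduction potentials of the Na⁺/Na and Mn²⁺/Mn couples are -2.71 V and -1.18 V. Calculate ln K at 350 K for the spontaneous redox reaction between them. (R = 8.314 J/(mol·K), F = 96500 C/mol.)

E°_cell = -1.18 − (-2.71) = 1.53 V, with n = 2 electrons transferred.
At equilibrium E = 0, so the Nernst equation gives ln K = nFE°/RT = (2)(96500)(1.53)/((8.314)(350)) = 101.48.

ln K = 101.5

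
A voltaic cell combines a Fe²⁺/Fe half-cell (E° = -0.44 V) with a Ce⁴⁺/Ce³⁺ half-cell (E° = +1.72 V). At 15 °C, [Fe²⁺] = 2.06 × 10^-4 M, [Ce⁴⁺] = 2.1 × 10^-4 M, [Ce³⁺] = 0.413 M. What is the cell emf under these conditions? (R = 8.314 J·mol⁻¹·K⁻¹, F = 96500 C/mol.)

2.08 V

The Ce⁴⁺/Ce³⁺ couple has the higher reduction potential and acts as the cathode, so E°_cell = +1.72 − (-0.44) = 2.16 V.
Balancing electrons gives n = 2; the reaction quotient is Q = [Fe²⁺]·[Ce³⁺]^2/[Ce⁴⁺]^2 = 797.
E = E° − (RT/nF) ln Q = 2.16 − (8.314×288)/(2×96500) × (6.681) = 2.160 − 0.083 = 2.077 V.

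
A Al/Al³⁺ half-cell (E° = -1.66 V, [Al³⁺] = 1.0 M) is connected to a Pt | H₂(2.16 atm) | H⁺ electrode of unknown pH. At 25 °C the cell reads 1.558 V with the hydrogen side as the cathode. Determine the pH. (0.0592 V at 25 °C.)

pH = 1.56

E°_cell = 1.66 V and n = 6.
log Q = n(E° − E)/0.0592 = 6×(1.66 − 1.558)/0.0592 = 10.338.
With Q = [Al³⁺]^2·P(H₂)^3 / [H⁺]^6, solving for [H⁺] gives log[H⁺] = -1.556, so pH = 1.56.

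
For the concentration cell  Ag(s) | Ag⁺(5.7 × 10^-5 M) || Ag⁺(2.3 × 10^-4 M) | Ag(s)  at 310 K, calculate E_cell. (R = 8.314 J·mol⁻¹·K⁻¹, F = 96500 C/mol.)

0.037 V

Both half-cells are Ag⁺/Ag, so E°_cell = 0. The concentrated side is the cathode; the cell reaction moves Ag⁺ from high to low concentration with n = 1.
Q = [Ag⁺]_dilute/[Ag⁺]_conc = 5.7 × 10^-5/2.3 × 10^-4 = 0.248.
E = 0 − (RT/nF) ln Q = −((8.314×310)/(1×96500))(-1.395) = 0.0373 V.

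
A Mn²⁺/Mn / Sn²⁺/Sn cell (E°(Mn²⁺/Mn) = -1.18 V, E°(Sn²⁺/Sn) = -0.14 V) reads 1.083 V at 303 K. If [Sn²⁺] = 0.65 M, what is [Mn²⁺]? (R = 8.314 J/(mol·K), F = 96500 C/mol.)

From the Nernst equation, ln Q = nF(E° − E)/RT = 2×96500×(1.04 − 1.083)/(8.314×303) = -3.294, so Q = 0.0371.
With Q = [Mn²⁺]/[Sn²⁺] and the known concentrations, [Mn²⁺] in the numerator gives [Mn²⁺] = 0.024 M.

0.024 M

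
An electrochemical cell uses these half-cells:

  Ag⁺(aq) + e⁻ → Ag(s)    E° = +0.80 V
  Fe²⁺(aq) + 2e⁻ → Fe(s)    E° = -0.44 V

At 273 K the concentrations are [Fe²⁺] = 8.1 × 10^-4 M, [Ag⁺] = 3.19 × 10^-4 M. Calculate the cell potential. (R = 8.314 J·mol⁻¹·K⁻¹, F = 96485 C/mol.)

1.13 V

The Ag⁺/Ag couple has the higher reduction potential and acts as the cathode, so E°_cell = +0.80 − (-0.44) = 1.24 V.
Balancing electrons gives n = 2; the reaction quotient is Q = [Fe²⁺]/[Ag⁺]^2 = 7960.
E = E° − (RT/nF) ln Q = 1.24 − (8.314×273)/(2×96485) × (8.982) = 1.240 − 0.106 = 1.134 V.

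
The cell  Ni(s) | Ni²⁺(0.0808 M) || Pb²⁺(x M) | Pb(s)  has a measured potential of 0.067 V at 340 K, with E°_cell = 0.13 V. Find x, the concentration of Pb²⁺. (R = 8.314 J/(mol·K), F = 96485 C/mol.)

From the Nernst equation, ln Q = nF(E° − E)/RT = 2×96485×(0.13 − 0.067)/(8.314×340) = 4.301, so Q = 73.8.
With Q = [Ni²⁺]/[Pb²⁺] and the known concentrations, [Pb²⁺] in the denominator gives [Pb²⁺] = 0.0011 M.

0.0011 M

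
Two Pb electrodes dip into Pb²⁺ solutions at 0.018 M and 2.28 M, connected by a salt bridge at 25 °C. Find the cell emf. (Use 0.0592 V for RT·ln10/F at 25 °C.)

0.062 V

Both half-cells are Pb²⁺/Pb, so E°_cell = 0. The concentrated side is the cathode; the cell reaction moves Pb²⁺ from high to low concentration with n = 2.
Q = [Pb²⁺]_dilute/[Pb²⁺]_conc = 0.018/2.28 = 0.00789.
E = 0 − (0.0592/2) log Q = −(0.0592/2)(-2.103) = 0.0622 V.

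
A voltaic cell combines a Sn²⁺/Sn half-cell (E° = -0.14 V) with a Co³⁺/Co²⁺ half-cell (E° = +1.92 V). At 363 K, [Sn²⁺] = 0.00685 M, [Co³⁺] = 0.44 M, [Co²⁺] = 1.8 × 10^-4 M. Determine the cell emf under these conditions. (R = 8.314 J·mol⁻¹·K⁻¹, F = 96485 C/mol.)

2.38 V

The Co³⁺/Co²⁺ couple has the higher reduction potential and acts as the cathode, so E°_cell = +1.92 − (-0.14) = 2.06 V.
Balancing electrons gives n = 2; the reaction quotient is Q = [Sn²⁺]·[Co²⁺]^2/[Co³⁺]^2 = 1.15 × 10^-9.
E = E° − (RT/nF) ln Q = 2.06 − (8.314×363)/(2×96485) × (-20.587) = 2.060 + 0.322 = 2.382 V.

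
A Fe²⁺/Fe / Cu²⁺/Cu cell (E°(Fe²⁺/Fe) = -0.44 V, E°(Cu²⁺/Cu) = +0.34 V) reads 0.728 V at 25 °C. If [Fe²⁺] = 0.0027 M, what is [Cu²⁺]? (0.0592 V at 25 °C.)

From the Nernst equation, log Q = n(E° − E)/0.0592 = 2(0.78 − 0.728)/0.0592 = 1.757, so Q = 57.1.
With Q = [Fe²⁺]/[Cu²⁺] and the known concentrations, [Cu²⁺] in the denominator gives [Cu²⁺] = 4.7 × 10^-5 M.

4.7 × 10^-5 M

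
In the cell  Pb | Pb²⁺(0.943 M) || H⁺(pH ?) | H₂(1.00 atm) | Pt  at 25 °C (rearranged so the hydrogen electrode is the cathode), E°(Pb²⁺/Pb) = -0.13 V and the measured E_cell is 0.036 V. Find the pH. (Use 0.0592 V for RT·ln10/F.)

E°_cell = 0.13 V and n = 2.
log Q = n(E° − E)/0.0592 = 2×(0.13 − 0.036)/0.0592 = 3.176.
With Q = [Pb²⁺]·P(H₂) / [H⁺]^2, solving for [H⁺] gives log[H⁺] = -1.601, so pH = 1.60.

pH = 1.60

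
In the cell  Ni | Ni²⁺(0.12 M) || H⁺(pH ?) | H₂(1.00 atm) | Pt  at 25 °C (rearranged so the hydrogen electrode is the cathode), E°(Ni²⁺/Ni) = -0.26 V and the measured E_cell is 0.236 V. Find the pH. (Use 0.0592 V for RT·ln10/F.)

pH = 0.87

E°_cell = 0.26 V and n = 2.
log Q = n(E° − E)/0.0592 = 2×(0.26 − 0.236)/0.0592 = 0.811.
With Q = [Ni²⁺]·P(H₂) / [H⁺]^2, solving for [H⁺] gives log[H⁺] = -0.866, so pH = 0.87.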